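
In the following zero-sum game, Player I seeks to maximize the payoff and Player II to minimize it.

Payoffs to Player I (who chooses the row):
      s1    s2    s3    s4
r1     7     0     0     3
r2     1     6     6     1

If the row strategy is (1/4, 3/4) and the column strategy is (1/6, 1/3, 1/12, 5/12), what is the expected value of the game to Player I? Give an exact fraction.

Against (1/6, 1/3, 1/12, 5/12), each row's expected payoff is r1: 29/12; r2: 37/12.
Taking the (1/4, 3/4)-weighted average: (1/4)·(29/12) + (3/4)·(37/12) = 35/12.

35/12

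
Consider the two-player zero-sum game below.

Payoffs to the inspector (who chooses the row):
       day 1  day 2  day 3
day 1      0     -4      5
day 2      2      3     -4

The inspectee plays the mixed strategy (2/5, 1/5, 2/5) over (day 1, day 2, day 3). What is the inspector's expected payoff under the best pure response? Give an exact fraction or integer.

day 1: (0)·(2/5) + (-4)·(1/5) + (5)·(2/5) = 6/5.
day 2: (2)·(2/5) + (3)·(1/5) + (-4)·(2/5) = -1/5.
The best pure response is day 1 with expected payoff 6/5.

6/5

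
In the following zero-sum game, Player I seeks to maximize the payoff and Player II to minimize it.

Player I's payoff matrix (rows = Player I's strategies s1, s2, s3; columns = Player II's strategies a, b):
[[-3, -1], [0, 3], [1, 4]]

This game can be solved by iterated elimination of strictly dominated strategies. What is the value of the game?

Row s1 is strictly dominated by row s2 (0>-3, 3>-1); eliminate s1.
Column b is strictly dominated by a for Player II (0<3, 1<4); eliminate b.
Row s2 is strictly dominated by row s3 (1>0); eliminate s2.
Only (s3, a) remains, with payoff 1.

1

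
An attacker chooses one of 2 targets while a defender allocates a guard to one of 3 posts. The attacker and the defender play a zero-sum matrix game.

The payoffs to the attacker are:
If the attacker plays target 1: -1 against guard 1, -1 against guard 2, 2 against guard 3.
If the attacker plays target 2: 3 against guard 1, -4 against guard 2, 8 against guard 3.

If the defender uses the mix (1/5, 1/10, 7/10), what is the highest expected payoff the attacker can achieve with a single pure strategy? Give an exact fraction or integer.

29/5

target 1: (-1)·(1/5) + (-1)·(1/10) + (2)·(7/10) = 11/10.
target 2: (3)·(1/5) + (-4)·(1/10) + (8)·(7/10) = 29/5.
The best pure response is target 2 with expected payoff 29/5.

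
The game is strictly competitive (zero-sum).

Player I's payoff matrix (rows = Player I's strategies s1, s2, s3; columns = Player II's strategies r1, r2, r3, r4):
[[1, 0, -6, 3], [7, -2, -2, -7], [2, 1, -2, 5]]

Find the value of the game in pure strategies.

Row minima: -6, -7, -2 → Player I's maximin is -2.
Column maxima: 7, 1, -2, 5 → Player II's minimax is -2.
They coincide at (s3, r3), so the value is -2.

-2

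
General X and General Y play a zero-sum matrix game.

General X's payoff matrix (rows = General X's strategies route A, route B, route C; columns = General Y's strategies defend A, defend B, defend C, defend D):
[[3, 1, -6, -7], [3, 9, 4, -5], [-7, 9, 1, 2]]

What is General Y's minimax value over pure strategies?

The worst case (largest entry) in each column is defend A: 3, defend B: 9, defend C: 4, defend D: 2.
The best (smallest) of these is 2.

2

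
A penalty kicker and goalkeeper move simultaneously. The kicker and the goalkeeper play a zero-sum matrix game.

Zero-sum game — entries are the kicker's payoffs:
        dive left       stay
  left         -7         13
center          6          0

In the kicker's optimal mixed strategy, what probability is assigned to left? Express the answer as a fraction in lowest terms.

Row minima are -7 and 0, so the kicker's maximin is 0; column maxima are 6 and 13, so the goalkeeper's minimax is 6. These differ, so the equilibrium is in mixed strategies.
Let the kicker play left with probability p. The goalkeeper is indifferent when −7p + 6(1−p) = 13p, giving p = 3/13.

3/13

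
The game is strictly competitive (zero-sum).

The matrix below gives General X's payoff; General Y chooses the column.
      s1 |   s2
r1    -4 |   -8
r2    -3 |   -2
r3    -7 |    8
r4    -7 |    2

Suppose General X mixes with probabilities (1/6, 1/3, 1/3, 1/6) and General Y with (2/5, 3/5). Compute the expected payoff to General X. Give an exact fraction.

Against (2/5, 3/5), each row's expected payoff is r1: -32/5; r2: -12/5; r3: 2; r4: -8/5.
Taking the (1/6, 1/3, 1/3, 1/6)-weighted average: (1/6)·(-32/5) + (1/3)·(-12/5) + (1/3)·(2) + (1/6)·(-8/5) = -22/15.

-22/15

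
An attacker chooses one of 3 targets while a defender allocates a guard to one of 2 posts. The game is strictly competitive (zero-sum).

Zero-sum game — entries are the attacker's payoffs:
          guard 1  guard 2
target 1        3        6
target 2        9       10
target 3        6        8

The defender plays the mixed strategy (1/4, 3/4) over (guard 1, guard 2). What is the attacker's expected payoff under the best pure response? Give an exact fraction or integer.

target 1: (3)·(1/4) + (6)·(3/4) = 21/4.
target 2: (9)·(1/4) + (10)·(3/4) = 39/4.
target 3: (6)·(1/4) + (8)·(3/4) = 15/2.
The best pure response is target 2 with expected payoff 39/4.

39/4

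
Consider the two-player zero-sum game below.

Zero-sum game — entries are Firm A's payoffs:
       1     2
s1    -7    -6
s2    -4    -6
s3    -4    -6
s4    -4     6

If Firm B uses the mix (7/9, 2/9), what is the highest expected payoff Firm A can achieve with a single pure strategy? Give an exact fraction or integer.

s1: (-7)·(7/9) + (-6)·(2/9) = -61/9.
s2: (-4)·(7/9) + (-6)·(2/9) = -40/9.
s3: (-4)·(7/9) + (-6)·(2/9) = -40/9.
s4: (-4)·(7/9) + (6)·(2/9) = -16/9.
The best pure response is s4 with expected payoff -16/9.

-16/9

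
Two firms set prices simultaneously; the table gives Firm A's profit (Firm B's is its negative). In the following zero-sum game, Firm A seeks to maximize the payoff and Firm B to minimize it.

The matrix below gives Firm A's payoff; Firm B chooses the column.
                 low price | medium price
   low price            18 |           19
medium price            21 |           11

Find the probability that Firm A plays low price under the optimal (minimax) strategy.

Row minima are 18 and 11, so Firm A's maximin is 18; column maxima are 21 and 19, so Firm B's minimax is 19. These differ, so the equilibrium is in mixed strategies.
Let Firm A play low price with probability p. Firm B is indifferent when 18p + 21(1−p) = 19p + 11(1−p), giving p = 10/11.

10/11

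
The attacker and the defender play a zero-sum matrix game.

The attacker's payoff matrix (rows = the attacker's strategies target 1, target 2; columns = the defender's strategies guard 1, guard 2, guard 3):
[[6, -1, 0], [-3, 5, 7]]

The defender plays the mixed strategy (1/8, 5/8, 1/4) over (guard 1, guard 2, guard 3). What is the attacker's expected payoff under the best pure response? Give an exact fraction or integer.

9/2

target 1: (6)·(1/8) + (-1)·(5/8) + (0)·(1/4) = 1/8.
target 2: (-3)·(1/8) + (5)·(5/8) + (7)·(1/4) = 9/2.
The best pure response is target 2 with expected payoff 9/2.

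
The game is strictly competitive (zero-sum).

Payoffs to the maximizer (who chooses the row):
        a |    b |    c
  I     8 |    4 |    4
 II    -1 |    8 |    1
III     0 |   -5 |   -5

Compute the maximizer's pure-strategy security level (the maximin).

The worst-case payoff for each row is I: 4, II: -1, III: -5.
The best of these is 4.

4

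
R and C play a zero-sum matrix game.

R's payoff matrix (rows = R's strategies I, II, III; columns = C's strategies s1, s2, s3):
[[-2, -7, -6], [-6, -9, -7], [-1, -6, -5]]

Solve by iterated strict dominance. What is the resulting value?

-6

Row I is strictly dominated by row III (-1>-2, -6>-7, -5>-6); eliminate I.
Column s1 is strictly dominated by s2 for C (-9<-6, -6<-1); eliminate s1.
Row II is strictly dominated by row III (-6>-9, -5>-7); eliminate II.
Column s3 is strictly dominated by s2 for C (-6<-5); eliminate s3.
Only (III, s2) remains, with payoff -6.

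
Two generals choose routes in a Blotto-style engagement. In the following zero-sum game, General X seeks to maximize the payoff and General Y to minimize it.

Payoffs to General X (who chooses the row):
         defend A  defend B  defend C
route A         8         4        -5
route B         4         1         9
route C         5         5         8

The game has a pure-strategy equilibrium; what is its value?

Row minima: -5, 1, 5 → General X's maximin is 5.
Column maxima: 8, 5, 9 → General Y's minimax is 5.
They coincide at (route C, defend B), so the value is 5.

5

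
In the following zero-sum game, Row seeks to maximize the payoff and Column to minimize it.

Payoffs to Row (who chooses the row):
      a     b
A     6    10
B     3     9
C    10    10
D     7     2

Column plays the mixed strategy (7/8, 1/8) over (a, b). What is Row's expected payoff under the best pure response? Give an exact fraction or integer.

10

A: (6)·(7/8) + (10)·(1/8) = 13/2.
B: (3)·(7/8) + (9)·(1/8) = 15/4.
C: (10)·(7/8) + (10)·(1/8) = 10.
D: (7)·(7/8) + (2)·(1/8) = 51/8.
The best pure response is C with expected payoff 10.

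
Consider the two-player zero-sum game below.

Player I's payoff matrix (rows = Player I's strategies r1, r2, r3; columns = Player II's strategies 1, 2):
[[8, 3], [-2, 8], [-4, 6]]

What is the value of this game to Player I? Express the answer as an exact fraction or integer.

Row r3 is strictly dominated by row r2, so Player I never plays it.
The remaining 2×2 game on (r1, r2) × (1, 2) has no saddle point. Let Player I play r1 with probability p; indifference gives 8p − 2(1−p) = 3p + 8(1−p), so p = 2/3.
Similarly Player II's optimal q on 1 is 1/3, and the value is 8·(1/3) + (3)·(2/3) = 14/3.

14/3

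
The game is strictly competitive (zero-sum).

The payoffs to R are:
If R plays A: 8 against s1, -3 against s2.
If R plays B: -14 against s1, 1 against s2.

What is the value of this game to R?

Row minima are -3 and -14, so R's maximin is -3; column maxima are 8 and 1, so C's minimax is 1. These differ, so the equilibrium is in mixed strategies.
Let R play A with probability p. C is indifferent when 8p − 14(1−p) = −3p + (1−p), giving p = 15/26.
Let C play s1 with probability q. R is indifferent when 8q − 3(1−q) = −14q + (1−q), giving q = 2/13.
The value is 8·(2/13) + (-3)·(11/13) = -17/13.

-17/13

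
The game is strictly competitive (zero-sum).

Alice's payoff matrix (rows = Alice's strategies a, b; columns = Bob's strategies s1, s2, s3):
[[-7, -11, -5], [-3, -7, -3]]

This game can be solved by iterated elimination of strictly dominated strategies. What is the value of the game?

Row a is strictly dominated by row b (-3>-7, -7>-11, -3>-5); eliminate a.
Column s1 is strictly dominated by s2 for Bob (-7<-3); eliminate s1.
Column s3 is strictly dominated by s2 for Bob (-7<-3); eliminate s3.
Only (b, s2) remains, with payoff -7.

-7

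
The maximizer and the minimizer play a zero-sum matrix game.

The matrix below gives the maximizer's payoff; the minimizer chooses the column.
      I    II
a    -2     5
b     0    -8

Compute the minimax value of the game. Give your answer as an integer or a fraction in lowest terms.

-16/15

Row minima are -2 and -8, so the maximizer's maximin is -2; column maxima are 0 and 5, so the minimizer's minimax is 0. These differ, so the equilibrium is in mixed strategies.
Let the maximizer play a with probability p. The minimizer is indifferent when −2p = 5p − 8(1−p), giving p = 8/15.
Let the minimizer play I with probability q. The maximizer is indifferent when −2q + 5(1−q) = −8(1−q), giving q = 13/15.
The value is -2·(13/15) + (5)·(2/15) = -16/15.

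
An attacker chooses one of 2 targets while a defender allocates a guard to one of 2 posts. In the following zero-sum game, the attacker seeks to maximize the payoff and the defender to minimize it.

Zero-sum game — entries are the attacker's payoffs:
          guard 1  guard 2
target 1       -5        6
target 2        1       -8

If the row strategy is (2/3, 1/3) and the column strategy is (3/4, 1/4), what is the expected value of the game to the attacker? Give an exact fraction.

-23/12

Against (3/4, 1/4), each row's expected payoff is target 1: -9/4; target 2: -5/4.
Taking the (2/3, 1/3)-weighted average: (2/3)·(-9/4) + (1/3)·(-5/4) = -23/12.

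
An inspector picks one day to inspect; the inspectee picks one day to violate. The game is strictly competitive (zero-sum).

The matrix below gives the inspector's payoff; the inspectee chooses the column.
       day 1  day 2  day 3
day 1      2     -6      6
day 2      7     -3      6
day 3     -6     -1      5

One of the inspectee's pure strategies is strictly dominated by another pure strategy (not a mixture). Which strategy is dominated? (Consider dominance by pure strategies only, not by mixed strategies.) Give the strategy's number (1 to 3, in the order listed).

3

The inspectee prefers columns that give the inspector less. Compare day 3 with day 2: -6 < 6, -3 < 6, -1 < 5.
So day 2 strictly dominates day 3 for the inspectee; day 3 is strictly dominated.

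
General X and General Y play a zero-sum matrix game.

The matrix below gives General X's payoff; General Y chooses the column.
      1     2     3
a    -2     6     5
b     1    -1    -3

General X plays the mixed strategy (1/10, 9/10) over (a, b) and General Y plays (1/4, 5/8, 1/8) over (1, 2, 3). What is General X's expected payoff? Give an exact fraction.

Against (1/4, 5/8, 1/8), each row's expected payoff is a: 31/8; b: -3/4.
Taking the (1/10, 9/10)-weighted average: (1/10)·(31/8) + (9/10)·(-3/4) = -23/80.

-23/80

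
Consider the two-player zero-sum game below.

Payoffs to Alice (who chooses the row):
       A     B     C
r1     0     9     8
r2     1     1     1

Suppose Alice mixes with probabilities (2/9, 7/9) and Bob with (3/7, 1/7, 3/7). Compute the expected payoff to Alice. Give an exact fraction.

Against (3/7, 1/7, 3/7), each row's expected payoff is r1: 33/7; r2: 1.
Taking the (2/9, 7/9)-weighted average: (2/9)·(33/7) + (7/9)·(1) = 115/63.

115/63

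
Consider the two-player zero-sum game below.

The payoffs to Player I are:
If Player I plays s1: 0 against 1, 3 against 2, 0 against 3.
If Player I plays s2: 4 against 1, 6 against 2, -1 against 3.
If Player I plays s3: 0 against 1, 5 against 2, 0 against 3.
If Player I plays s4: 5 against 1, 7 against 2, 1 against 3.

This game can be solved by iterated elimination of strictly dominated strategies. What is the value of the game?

1

Column 2 is strictly dominated by 1 for Player II (0<3, 4<6, 0<5, 5<7); eliminate 2.
Row s1 is strictly dominated by row s4 (5>0, 1>0); eliminate s1.
Row s2 is strictly dominated by row s4 (5>4, 1>-1); eliminate s2.
Row s3 is strictly dominated by row s4 (5>0, 1>0); eliminate s3.
Column 1 is strictly dominated by 3 for Player II (1<5); eliminate 1.
Only (s4, 3) remains, with payoff 1.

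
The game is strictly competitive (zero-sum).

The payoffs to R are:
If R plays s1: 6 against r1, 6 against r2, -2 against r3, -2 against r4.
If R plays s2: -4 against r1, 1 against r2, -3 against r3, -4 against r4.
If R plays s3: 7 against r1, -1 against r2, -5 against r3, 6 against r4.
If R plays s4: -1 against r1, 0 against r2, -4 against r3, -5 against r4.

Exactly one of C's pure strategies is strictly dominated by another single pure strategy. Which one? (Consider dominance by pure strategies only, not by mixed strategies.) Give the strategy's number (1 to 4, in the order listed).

C prefers columns that give R less. Compare r2 with r3: -2 < 6, -3 < 1, -5 < -1, -4 < 0.
So r3 strictly dominates r2 for C; r2 is strictly dominated.

2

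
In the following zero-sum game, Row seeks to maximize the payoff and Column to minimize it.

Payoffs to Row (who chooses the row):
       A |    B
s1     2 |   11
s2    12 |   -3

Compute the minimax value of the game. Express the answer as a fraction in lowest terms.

Row minima are 2 and -3, so Row's maximin is 2; column maxima are 12 and 11, so Column's minimax is 11. These differ, so the equilibrium is in mixed strategies.
Let Row play s1 with probability p. Column is indifferent when 2p + 12(1−p) = 11p − 3(1−p), giving p = 5/8.
Let Column play A with probability q. Row is indifferent when 2q + 11(1−q) = 12q − 3(1−q), giving q = 7/12.
The value is 2·(7/12) + (11)·(5/12) = 23/4.

23/4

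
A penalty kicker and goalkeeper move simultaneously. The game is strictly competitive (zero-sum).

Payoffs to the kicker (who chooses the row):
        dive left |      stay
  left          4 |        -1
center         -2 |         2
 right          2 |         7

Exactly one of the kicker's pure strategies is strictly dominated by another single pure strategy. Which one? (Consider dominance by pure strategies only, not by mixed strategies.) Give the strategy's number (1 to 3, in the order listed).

Compare center with right: 2 > -2, 7 > 2.
So right strictly dominates center for the kicker; center is strictly dominated.

2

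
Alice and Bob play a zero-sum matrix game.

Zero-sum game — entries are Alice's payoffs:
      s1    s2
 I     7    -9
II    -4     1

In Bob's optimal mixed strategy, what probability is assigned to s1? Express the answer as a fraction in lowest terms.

10/21

Row minima are -9 and -4, so Alice's maximin is -4; column maxima are 7 and 1, so Bob's minimax is 1. These differ, so the equilibrium is in mixed strategies.
Let Bob play s1 with probability q. Alice is indifferent when 7q − 9(1−q) = −4q + (1−q), giving q = 10/21.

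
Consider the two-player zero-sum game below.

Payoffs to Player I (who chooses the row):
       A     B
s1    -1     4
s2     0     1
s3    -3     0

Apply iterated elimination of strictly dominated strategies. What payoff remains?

Row s3 is strictly dominated by row s1 (-1>-3, 4>0); eliminate s3.
Column B is strictly dominated by A for Player II (-1<4, 0<1); eliminate B.
Row s1 is strictly dominated by row s2 (0>-1); eliminate s1.
Only (s2, A) remains, with payoff 0.

0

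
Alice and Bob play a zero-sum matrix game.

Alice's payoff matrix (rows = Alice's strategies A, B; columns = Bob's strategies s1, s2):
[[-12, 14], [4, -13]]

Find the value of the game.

Row minima are -12 and -13, so Alice's maximin is -12; column maxima are 4 and 14, so Bob's minimax is 4. These differ, so the equilibrium is in mixed strategies.
Let Alice play A with probability p. Bob is indifferent when −12p + 4(1−p) = 14p − 13(1−p), giving p = 17/43.
Let Bob play s1 with probability q. Alice is indifferent when −12q + 14(1−q) = 4q − 13(1−q), giving q = 27/43.
The value is -12·(27/43) + (14)·(16/43) = -100/43.

-100/43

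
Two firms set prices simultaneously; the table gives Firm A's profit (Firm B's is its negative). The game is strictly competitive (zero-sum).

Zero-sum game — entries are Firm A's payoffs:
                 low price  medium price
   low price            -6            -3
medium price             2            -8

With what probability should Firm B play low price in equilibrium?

Row minima are -6 and -8, so Firm A's maximin is -6; column maxima are 2 and -3, so Firm B's minimax is -3. These differ, so the equilibrium is in mixed strategies.
Let Firm B play low price with probability q. Firm A is indifferent when −6q − 3(1−q) = 2q − 8(1−q), giving q = 5/13.

5/13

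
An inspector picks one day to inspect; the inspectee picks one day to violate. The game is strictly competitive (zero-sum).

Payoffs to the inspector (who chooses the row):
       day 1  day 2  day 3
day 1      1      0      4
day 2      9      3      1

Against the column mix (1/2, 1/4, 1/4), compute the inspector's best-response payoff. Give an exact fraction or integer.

day 1: (1)·(1/2) + (0)·(1/4) + (4)·(1/4) = 3/2.
day 2: (9)·(1/2) + (3)·(1/4) + (1)·(1/4) = 11/2.
The best pure response is day 2 with expected payoff 11/2.

11/2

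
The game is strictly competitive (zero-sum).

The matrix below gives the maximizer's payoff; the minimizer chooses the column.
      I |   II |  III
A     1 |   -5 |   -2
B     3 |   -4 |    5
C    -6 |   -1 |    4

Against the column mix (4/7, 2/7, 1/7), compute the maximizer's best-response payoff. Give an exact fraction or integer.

9/7

A: (1)·(4/7) + (-5)·(2/7) + (-2)·(1/7) = -8/7.
B: (3)·(4/7) + (-4)·(2/7) + (5)·(1/7) = 9/7.
C: (-6)·(4/7) + (-1)·(2/7) + (4)·(1/7) = -22/7.
The best pure response is B with expected payoff 9/7.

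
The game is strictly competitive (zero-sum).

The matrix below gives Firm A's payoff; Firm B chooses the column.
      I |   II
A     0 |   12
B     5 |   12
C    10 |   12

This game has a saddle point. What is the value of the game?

Row minima: 0, 5, 10 → Firm A's maximin is 10.
Column maxima: 10, 12 → Firm B's minimax is 10.
They coincide at (C, I), so the value is 10.

10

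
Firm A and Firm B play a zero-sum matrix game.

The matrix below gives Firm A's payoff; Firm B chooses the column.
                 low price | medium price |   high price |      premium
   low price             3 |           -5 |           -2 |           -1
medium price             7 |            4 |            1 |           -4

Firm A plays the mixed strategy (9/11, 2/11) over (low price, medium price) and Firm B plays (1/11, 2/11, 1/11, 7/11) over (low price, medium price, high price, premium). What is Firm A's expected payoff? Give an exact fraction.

-168/121

Against (1/11, 2/11, 1/11, 7/11), each row's expected payoff is low price: -16/11; medium price: -12/11.
Taking the (9/11, 2/11)-weighted average: (9/11)·(-16/11) + (2/11)·(-12/11) = -168/121.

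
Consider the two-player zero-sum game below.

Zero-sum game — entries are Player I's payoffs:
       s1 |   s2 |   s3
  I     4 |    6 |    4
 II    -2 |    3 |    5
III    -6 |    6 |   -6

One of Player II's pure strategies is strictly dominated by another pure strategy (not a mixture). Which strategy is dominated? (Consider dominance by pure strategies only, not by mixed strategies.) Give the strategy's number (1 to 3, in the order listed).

Player II prefers columns that give Player I less. Compare s2 with s1: 4 < 6, -2 < 3, -6 < 6.
So s1 strictly dominates s2 for Player II; s2 is strictly dominated.

2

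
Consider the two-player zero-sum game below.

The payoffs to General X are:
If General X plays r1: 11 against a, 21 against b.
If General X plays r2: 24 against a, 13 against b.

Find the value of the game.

Row minima are 11 and 13, so General X's maximin is 13; column maxima are 24 and 21, so General Y's minimax is 21. These differ, so the equilibrium is in mixed strategies.
Let General X play r1 with probability p. General Y is indifferent when 11p + 24(1−p) = 21p + 13(1−p), giving p = 11/21.
Let General Y play a with probability q. General X is indifferent when 11q + 21(1−q) = 24q + 13(1−q), giving q = 8/21.
The value is 11·(8/21) + (21)·(13/21) = 361/21.

361/21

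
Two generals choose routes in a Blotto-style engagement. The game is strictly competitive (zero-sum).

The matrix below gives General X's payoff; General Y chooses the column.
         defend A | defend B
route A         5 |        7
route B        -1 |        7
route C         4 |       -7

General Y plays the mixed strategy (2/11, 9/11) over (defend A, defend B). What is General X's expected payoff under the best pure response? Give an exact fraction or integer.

route A: (5)·(2/11) + (7)·(9/11) = 73/11.
route B: (-1)·(2/11) + (7)·(9/11) = 61/11.
route C: (4)·(2/11) + (-7)·(9/11) = -5.
The best pure response is route A with expected payoff 73/11.

73/11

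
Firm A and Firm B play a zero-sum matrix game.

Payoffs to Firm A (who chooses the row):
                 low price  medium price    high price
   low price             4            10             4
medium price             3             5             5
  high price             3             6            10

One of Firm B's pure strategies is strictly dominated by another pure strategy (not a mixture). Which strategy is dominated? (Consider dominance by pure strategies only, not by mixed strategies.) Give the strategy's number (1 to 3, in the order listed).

Firm B prefers columns that give Firm A less. Compare medium price with low price: 4 < 10, 3 < 5, 3 < 6.
So low price strictly dominates medium price for Firm B; medium price is strictly dominated.

2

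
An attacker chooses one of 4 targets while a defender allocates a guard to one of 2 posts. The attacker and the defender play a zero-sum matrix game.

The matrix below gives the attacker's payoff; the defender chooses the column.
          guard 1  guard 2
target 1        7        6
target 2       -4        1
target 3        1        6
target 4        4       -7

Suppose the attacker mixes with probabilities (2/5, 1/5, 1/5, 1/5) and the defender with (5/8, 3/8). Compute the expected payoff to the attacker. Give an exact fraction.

Against (5/8, 3/8), each row's expected payoff is target 1: 53/8; target 2: -17/8; target 3: 23/8; target 4: -1/8.
Taking the (2/5, 1/5, 1/5, 1/5)-weighted average: (2/5)·(53/8) + (1/5)·(-17/8) + (1/5)·(23/8) + (1/5)·(-1/8) = 111/40.

111/40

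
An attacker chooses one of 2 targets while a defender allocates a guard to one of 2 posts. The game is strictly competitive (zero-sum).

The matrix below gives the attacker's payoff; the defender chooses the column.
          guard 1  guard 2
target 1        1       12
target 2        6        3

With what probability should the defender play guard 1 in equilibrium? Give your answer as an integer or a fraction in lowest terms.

9/14

Row minima are 1 and 3, so the attacker's maximin is 3; column maxima are 6 and 12, so the defender's minimax is 6. These differ, so the equilibrium is in mixed strategies.
Let the defender play guard 1 with probability q. The attacker is indifferent when q + 12(1−q) = 6q + 3(1−q), giving q = 9/14.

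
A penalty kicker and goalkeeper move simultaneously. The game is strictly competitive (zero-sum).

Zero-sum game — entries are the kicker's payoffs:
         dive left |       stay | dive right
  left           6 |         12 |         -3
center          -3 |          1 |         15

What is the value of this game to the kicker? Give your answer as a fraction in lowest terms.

3

Column stay is strictly dominated by dive left for the goalkeeper (it gives the kicker more in every row).
The remaining 2×2 game on (left, center) × (dive left, dive right) has no saddle point. Let the kicker play left with probability p; indifference gives 6p − 3(1−p) = −3p + 15(1−p), so p = 2/3.
Similarly the goalkeeper's optimal q on dive left is 2/3, and the value is 6·(2/3) + (-3)·(1/3) = 3.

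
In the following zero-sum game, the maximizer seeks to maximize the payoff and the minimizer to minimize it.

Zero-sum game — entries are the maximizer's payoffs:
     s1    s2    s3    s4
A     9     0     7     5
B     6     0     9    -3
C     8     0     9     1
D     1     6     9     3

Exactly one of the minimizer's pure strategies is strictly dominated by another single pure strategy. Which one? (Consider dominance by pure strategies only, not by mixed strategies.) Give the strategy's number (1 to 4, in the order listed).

3

The minimizer prefers columns that give the maximizer less. Compare s3 with s2: 0 < 7, 0 < 9, 0 < 9, 6 < 9.
So s2 strictly dominates s3 for the minimizer; s3 is strictly dominated.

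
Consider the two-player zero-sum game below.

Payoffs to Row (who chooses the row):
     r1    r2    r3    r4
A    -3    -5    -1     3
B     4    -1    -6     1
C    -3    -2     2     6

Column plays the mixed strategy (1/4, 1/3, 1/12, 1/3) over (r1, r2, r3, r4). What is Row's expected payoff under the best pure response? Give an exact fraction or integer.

A: (-3)·(1/4) + (-5)·(1/3) + (-1)·(1/12) + (3)·(1/3) = -3/2.
B: (4)·(1/4) + (-1)·(1/3) + (-6)·(1/12) + (1)·(1/3) = 1/2.
C: (-3)·(1/4) + (-2)·(1/3) + (2)·(1/12) + (6)·(1/3) = 3/4.
The best pure response is C with expected payoff 3/4.

3/4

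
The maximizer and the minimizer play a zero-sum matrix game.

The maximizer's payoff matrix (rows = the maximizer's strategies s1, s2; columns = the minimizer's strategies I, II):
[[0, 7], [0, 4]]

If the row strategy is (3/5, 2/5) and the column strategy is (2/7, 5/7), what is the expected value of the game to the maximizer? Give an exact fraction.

29/7

Against (2/7, 5/7), each row's expected payoff is s1: 5; s2: 20/7.
Taking the (3/5, 2/5)-weighted average: (3/5)·(5) + (2/5)·(20/7) = 29/7.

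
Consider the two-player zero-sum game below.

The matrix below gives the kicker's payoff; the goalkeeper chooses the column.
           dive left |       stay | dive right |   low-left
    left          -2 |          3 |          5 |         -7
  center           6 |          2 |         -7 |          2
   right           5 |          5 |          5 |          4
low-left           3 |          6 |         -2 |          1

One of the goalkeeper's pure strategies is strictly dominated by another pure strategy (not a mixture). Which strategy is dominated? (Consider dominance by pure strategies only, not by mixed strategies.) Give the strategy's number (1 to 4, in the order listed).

The goalkeeper prefers columns that give the kicker less. Compare dive left with low-left: -7 < -2, 2 < 6, 4 < 5, 1 < 3.
So low-left strictly dominates dive left for the goalkeeper; dive left is strictly dominated.

1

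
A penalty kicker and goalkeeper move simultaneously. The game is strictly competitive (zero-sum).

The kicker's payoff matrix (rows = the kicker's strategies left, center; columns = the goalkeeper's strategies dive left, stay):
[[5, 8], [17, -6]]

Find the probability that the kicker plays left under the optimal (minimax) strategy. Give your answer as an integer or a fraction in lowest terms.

23/26

Row minima are 5 and -6, so the kicker's maximin is 5; column maxima are 17 and 8, so the goalkeeper's minimax is 8. These differ, so the equilibrium is in mixed strategies.
Let the kicker play left with probability p. The goalkeeper is indifferent when 5p + 17(1−p) = 8p − 6(1−p), giving p = 23/26.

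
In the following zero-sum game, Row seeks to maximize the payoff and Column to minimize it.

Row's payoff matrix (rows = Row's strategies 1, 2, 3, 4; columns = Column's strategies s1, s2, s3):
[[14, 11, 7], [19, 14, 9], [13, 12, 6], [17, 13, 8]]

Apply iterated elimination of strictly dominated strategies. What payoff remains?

Row 3 is strictly dominated by row 2 (19>13, 14>12, 9>6); eliminate 3.
Column s2 is strictly dominated by s3 for Column (7<11, 9<14, 8<13); eliminate s2.
Row 1 is strictly dominated by row 2 (19>14, 9>7); eliminate 1.
Row 4 is strictly dominated by row 2 (19>17, 9>8); eliminate 4.
Column s1 is strictly dominated by s3 for Column (9<19); eliminate s1.
Only (2, s3) remains, with payoff 9.

9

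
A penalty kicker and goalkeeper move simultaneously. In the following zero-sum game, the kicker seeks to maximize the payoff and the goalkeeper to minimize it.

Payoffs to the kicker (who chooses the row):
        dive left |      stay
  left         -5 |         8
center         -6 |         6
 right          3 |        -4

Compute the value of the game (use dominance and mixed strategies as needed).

Row center is strictly dominated by row left, so the kicker never plays it.
The remaining 2×2 game on (left, right) × (dive left, stay) has no saddle point. Let the kicker play left with probability p; indifference gives −5p + 3(1−p) = 8p − 4(1−p), so p = 7/20.
Similarly the goalkeeper's optimal q on dive left is 3/5, and the value is -5·(3/5) + (8)·(2/5) = 1/5.

1/5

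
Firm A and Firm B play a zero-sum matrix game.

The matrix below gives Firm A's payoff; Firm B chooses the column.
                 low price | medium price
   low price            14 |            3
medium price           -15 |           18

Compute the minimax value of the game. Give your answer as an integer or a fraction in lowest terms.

27/4

Row minima are 3 and -15, so Firm A's maximin is 3; column maxima are 14 and 18, so Firm B's minimax is 14. These differ, so the equilibrium is in mixed strategies.
Let Firm A play low price with probability p. Firm B is indifferent when 14p − 15(1−p) = 3p + 18(1−p), giving p = 3/4.
Let Firm B play low price with probability q. Firm A is indifferent when 14q + 3(1−q) = −15q + 18(1−q), giving q = 15/44.
The value is 14·(15/44) + (3)·(29/44) = 27/4.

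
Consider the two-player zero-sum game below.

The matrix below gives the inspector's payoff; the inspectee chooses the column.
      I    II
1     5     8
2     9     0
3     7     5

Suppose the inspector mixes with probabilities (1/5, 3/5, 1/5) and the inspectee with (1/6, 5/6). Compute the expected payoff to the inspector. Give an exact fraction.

Against (1/6, 5/6), each row's expected payoff is 1: 15/2; 2: 3/2; 3: 16/3.
Taking the (1/5, 3/5, 1/5)-weighted average: (1/5)·(15/2) + (3/5)·(3/2) + (1/5)·(16/3) = 52/15.

52/15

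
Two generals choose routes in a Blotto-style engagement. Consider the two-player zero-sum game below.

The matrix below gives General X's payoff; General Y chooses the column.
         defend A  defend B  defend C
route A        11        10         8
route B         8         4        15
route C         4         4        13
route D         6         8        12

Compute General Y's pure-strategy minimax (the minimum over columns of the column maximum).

The worst case (largest entry) in each column is defend A: 11, defend B: 10, defend C: 15.
The best (smallest) of these is 10.

10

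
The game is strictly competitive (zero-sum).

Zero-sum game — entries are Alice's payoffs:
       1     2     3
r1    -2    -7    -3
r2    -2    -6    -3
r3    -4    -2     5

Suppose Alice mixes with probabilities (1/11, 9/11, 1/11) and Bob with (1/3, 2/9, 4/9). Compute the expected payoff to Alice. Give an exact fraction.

-298/99

Against (1/3, 2/9, 4/9), each row's expected payoff is r1: -32/9; r2: -10/3; r3: 4/9.
Taking the (1/11, 9/11, 1/11)-weighted average: (1/11)·(-32/9) + (9/11)·(-10/3) + (1/11)·(4/9) = -298/99.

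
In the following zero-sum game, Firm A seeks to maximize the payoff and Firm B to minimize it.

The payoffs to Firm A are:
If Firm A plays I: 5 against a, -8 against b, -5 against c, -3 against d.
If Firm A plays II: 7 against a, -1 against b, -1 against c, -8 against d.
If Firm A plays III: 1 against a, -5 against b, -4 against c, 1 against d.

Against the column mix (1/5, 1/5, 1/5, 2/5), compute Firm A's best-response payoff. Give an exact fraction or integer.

-6/5

I: (5)·(1/5) + (-8)·(1/5) + (-5)·(1/5) + (-3)·(2/5) = -14/5.
II: (7)·(1/5) + (-1)·(1/5) + (-1)·(1/5) + (-8)·(2/5) = -11/5.
III: (1)·(1/5) + (-5)·(1/5) + (-4)·(1/5) + (1)·(2/5) = -6/5.
The best pure response is III with expected payoff -6/5.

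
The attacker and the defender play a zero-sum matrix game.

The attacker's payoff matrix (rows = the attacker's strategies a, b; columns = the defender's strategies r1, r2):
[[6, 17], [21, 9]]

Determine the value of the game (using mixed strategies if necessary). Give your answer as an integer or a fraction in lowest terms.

Row minima are 6 and 9, so the attacker's maximin is 9; column maxima are 21 and 17, so the defender's minimax is 17. These differ, so the equilibrium is in mixed strategies.
Let the attacker play a with probability p. The defender is indifferent when 6p + 21(1−p) = 17p + 9(1−p), giving p = 12/23.
Let the defender play r1 with probability q. The attacker is indifferent when 6q + 17(1−q) = 21q + 9(1−q), giving q = 8/23.
The value is 6·(8/23) + (17)·(15/23) = 303/23.

303/23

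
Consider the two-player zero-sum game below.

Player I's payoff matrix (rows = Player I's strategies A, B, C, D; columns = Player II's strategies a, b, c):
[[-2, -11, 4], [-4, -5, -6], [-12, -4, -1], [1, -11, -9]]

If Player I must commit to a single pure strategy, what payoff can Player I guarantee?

-6

The worst-case payoff for each row is A: -11, B: -6, C: -12, D: -11.
The best of these is -6.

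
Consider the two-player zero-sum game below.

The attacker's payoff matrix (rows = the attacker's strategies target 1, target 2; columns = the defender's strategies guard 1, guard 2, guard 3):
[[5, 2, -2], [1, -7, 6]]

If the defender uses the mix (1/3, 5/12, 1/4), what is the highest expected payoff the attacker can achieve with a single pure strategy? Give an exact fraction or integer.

2

target 1: (5)·(1/3) + (2)·(5/12) + (-2)·(1/4) = 2.
target 2: (1)·(1/3) + (-7)·(5/12) + (6)·(1/4) = -13/12.
The best pure response is target 1 with expected payoff 2.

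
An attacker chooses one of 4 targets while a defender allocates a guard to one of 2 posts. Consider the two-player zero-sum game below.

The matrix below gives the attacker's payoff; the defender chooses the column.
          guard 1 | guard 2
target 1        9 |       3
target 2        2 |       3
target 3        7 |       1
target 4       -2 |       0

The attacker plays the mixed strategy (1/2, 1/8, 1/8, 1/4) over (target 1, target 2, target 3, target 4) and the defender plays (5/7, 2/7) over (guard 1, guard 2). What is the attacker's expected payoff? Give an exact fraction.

Against (5/7, 2/7), each row's expected payoff is target 1: 51/7; target 2: 16/7; target 3: 37/7; target 4: -10/7.
Taking the (1/2, 1/8, 1/8, 1/4)-weighted average: (1/2)·(51/7) + (1/8)·(16/7) + (1/8)·(37/7) + (1/4)·(-10/7) = 237/56.

237/56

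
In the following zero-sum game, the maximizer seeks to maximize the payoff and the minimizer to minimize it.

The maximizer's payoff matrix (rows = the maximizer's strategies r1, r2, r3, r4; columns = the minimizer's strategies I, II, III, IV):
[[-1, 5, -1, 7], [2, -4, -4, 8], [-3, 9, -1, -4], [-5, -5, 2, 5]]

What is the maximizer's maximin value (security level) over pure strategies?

The worst-case payoff for each row is r1: -1, r2: -4, r3: -4, r4: -5.
The best of these is -1.

-1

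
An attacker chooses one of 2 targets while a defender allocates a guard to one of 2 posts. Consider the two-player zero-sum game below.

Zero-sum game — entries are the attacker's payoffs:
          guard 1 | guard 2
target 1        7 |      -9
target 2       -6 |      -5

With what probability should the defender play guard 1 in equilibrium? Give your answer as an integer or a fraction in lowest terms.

4/17

Row minima are -9 and -6, so the attacker's maximin is -6; column maxima are 7 and -5, so the defender's minimax is -5. These differ, so the equilibrium is in mixed strategies.
Let the defender play guard 1 with probability q. The attacker is indifferent when 7q − 9(1−q) = −6q − 5(1−q), giving q = 4/17.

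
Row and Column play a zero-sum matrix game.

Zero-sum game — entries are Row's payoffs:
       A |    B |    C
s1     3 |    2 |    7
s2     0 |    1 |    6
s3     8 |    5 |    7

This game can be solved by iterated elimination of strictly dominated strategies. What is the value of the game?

Row s2 is strictly dominated by row s1 (3>0, 2>1, 7>6); eliminate s2.
Column A is strictly dominated by B for Column (2<3, 5<8); eliminate A.
Column C is strictly dominated by B for Column (2<7, 5<7); eliminate C.
Row s1 is strictly dominated by row s3 (5>2); eliminate s1.
Only (s3, B) remains, with payoff 5.

5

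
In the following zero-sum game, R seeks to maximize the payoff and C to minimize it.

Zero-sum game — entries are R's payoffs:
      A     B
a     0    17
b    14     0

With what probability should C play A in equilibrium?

Row minima are 0 and 0, so R's maximin is 0; column maxima are 14 and 17, so C's minimax is 14. These differ, so the equilibrium is in mixed strategies.
Let C play A with probability q. R is indifferent when 17(1−q) = 14q, giving q = 17/31.

17/31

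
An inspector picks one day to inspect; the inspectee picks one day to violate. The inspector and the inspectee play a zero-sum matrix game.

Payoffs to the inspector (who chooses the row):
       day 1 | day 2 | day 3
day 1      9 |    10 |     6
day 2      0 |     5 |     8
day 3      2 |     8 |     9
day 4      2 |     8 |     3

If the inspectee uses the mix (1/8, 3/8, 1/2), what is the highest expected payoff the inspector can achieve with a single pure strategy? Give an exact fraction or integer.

63/8

day 1: (9)·(1/8) + (10)·(3/8) + (6)·(1/2) = 63/8.
day 2: (0)·(1/8) + (5)·(3/8) + (8)·(1/2) = 47/8.
day 3: (2)·(1/8) + (8)·(3/8) + (9)·(1/2) = 31/4.
day 4: (2)·(1/8) + (8)·(3/8) + (3)·(1/2) = 19/4.
The best pure response is day 1 with expected payoff 63/8.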